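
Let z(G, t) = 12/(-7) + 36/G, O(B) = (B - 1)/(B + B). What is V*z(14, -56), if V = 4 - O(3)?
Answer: 22/7 ≈ 3.1429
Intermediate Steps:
O(B) = (-1 + B)/(2*B) (O(B) = (-1 + B)/((2*B)) = (-1 + B)*(1/(2*B)) = (-1 + B)/(2*B))
z(G, t) = -12/7 + 36/G (z(G, t) = 12*(-⅐) + 36/G = -12/7 + 36/G)
V = 11/3 (V = 4 - (-1 + 3)/(2*3) = 4 - 2/(2*3) = 4 - 1*⅓ = 4 - ⅓ = 11/3 ≈ 3.6667)
V*z(14, -56) = 11*(-12/7 + 36/14)/3 = 11*(-12/7 + 36*(1/14))/3 = 11*(-12/7 + 18/7)/3 = (11/3)*(6/7) = 22/7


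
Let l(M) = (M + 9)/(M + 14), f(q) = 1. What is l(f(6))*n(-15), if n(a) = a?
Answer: -10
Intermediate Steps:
l(M) = (9 + M)/(14 + M)
l(f(6))*n(-15) = ((9 + 1)/(14 + 1))*(-15) = (10/15)*(-15) = ((1/15)*10)*(-15) = (2/3)*(-15) = -10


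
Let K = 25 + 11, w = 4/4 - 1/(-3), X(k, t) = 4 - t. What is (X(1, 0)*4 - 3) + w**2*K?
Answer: 77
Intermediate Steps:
w = 4/3 (w = 4*(1/4) - 1*(-1/3) = 1 + 1/3 = 4/3 ≈ 1.3333)
K = 36
(X(1, 0)*4 - 3) + w**2*K = ((4 - 1*0)*4 - 3) + (4/3)**2*36 = ((4 + 0)*4 - 3) + (16/9)*36 = (4*4 - 3) + 64 = (16 - 3) + 64 = 13 + 64 = 77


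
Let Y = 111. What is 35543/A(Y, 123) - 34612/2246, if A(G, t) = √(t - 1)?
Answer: -17306/1123 + 35543*√122/122 ≈ 3202.5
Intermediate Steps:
A(G, t) = √(-1 + t)
35543/A(Y, 123) - 34612/2246 = 35543/(√(-1 + 123)) - 34612/2246 = 35543/(√122) - 34612*1/2246 = 35543*(√122/122) - 17306/1123 = 35543*√122/122 - 17306/1123 = -17306/1123 + 35543*√122/122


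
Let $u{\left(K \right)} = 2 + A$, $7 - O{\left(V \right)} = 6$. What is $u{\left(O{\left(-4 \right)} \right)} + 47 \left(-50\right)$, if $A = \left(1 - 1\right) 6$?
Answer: $-2348$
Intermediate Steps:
$O{\left(V \right)} = 1$ ($O{\left(V \right)} = 7 - 6 = 1$)
$A = 0$ ($A = 0 \cdot 6 = 0$)
$u{\left(K \right)} = 2$ ($u{\left(K \right)} = 2 + 0 = 2$)
$u{\left(O{\left(-4 \right)} \right)} + 47 \left(-50\right) = 2 + 47 \left(-50\right) = 2 - 2350 = -2348$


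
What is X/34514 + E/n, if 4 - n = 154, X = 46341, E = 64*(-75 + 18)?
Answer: 22143037/862850 ≈ 25.663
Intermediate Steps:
E = -3648 (E = 64*(-57) = -3648)
n = -150 (n = 4 - 1*154 = 4 - 154 = -150)
X/34514 + E/n = 46341/34514 - 3648/(-150) = 46341*(1/34514) - 3648*(-1/150) = 46341/34514 + 608/25 = 22143037/862850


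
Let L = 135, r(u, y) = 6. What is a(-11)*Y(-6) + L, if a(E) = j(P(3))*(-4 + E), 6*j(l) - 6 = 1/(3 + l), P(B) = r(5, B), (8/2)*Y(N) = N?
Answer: 1895/12 ≈ 157.92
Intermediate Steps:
Y(N) = N/4
P(B) = 6
j(l) = 1 + 1/(6*(3 + l))
a(E) = -110/27 + 55*E/54 (a(E) = ((19/6 + 6)/(3 + 6))*(-4 + E) = ((55/6)/9)*(-4 + E) = ((⅑)*(55/6))*(-4 + E) = 55*(-4 + E)/54 = -110/27 + 55*E/54)
a(-11)*Y(-6) + L = (-110/27 + (55/54)*(-11))*((¼)*(-6)) + 135 = (-110/27 - 605/54)*(-3/2) + 135 = -275/18*(-3/2) + 135 = 275/12 + 135 = 1895/12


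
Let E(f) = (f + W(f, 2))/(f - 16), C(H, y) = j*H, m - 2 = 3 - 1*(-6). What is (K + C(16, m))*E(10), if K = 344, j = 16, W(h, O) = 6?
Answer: -1600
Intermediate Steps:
m = 11 (m = 2 + (3 - 1*(-6)) = 2 + (3 + 6) = 2 + 9 = 11)
C(H, y) = 16*H
E(f) = (6 + f)/(-16 + f) (E(f) = (f + 6)/(f - 16) = (6 + f)/(-16 + f))
(K + C(16, m))*E(10) = (344 + 16*16)*((6 + 10)/(-16 + 10)) = (344 + 256)*(16/(-6)) = 600*(-⅙*16) = 600*(-8/3) = -1600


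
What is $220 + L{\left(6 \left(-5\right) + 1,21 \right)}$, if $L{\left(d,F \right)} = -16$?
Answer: $204$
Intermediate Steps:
$220 + L{\left(6 \left(-5\right) + 1,21 \right)} = 220 - 16 = 204$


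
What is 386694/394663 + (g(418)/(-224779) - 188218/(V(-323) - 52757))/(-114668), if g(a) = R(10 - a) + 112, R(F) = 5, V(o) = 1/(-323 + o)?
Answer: 339675512786479149264041/346686561642722190794628 ≈ 0.97978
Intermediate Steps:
g(a) = 117 (g(a) = 5 + 112 = 117)
386694/394663 + (g(418)/(-224779) - 188218/(V(-323) - 52757))/(-114668) = 386694/394663 + (117/(-224779) - 188218/(1/(-323 - 323) - 52757))/(-114668) = 386694*(1/394663) + (117*(-1/224779) - 188218/(1/(-646) - 52757))*(-1/114668) = 386694/394663 + (-117/224779 - 188218/(-1/646 - 52757))*(-1/114668) = 386694/394663 + (-117/224779 - 188218/(-34081023/646))*(-1/114668) = 386694/394663 + (-117/224779 - 188218*(-646/34081023))*(-1/114668) = 386694/394663 + (-117/224779 + 121588828/34081023)*(-1/114668) = 386694/394663 + (27326627689321/7660698268917)*(-1/114668) = 386694/394663 - 27326627689321/878436949100174556 = 339675512786479149264041/346686561642722190794628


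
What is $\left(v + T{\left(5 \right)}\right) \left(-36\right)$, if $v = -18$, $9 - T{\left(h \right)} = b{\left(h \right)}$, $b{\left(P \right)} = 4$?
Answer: $468$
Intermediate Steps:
$T{\left(h \right)} = 5$ ($T{\left(h \right)} = 9 - 4 = 5$)
$\left(v + T{\left(5 \right)}\right) \left(-36\right) = \left(-18 + 5\right) \left(-36\right) = \left(-13\right) \left(-36\right) = 468$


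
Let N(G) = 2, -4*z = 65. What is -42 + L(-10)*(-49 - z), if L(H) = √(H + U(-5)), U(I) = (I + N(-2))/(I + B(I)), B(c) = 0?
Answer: -42 - 131*I*√235/20 ≈ -42.0 - 100.41*I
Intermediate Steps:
z = -65/4 (z = -¼*65 = -65/4 ≈ -16.250)
U(I) = (2 + I)/I (U(I) = (I + 2)/(I + 0) = (2 + I)/I)
L(H) = √(⅗ + H) (L(H) = √(H + (2 - 5)/(-5)) = √(H - ⅕*(-3)) = √(H + ⅗) = √(⅗ + H))
-42 + L(-10)*(-49 - z) = -42 + (√(15 + 25*(-10))/5)*(-49 - 1*(-65/4)) = -42 + (√(15 - 250)/5)*(-49 + 65/4) = -42 + (√(-235)/5)*(-131/4) = -42 + ((I*√235)/5)*(-131/4) = -42 + (I*√235/5)*(-131/4) = -42 - 131*I*√235/20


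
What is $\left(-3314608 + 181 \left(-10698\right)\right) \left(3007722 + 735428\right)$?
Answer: $-19655078519900$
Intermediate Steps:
$\left(-3314608 + 181 \left(-10698\right)\right) \left(3007722 + 735428\right) = \left(-3314608 - 1936338\right) 3743150 = \left(-5250946\right) 3743150 = -19655078519900$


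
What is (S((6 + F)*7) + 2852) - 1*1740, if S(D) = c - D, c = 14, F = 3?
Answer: 1063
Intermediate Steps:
S(D) = 14 - D
(S((6 + F)*7) + 2852) - 1*1740 = ((14 - (6 + 3)*7) + 2852) - 1*1740 = ((14 - 9*7) + 2852) - 1740 = ((14 - 1*63) + 2852) - 1740 = ((14 - 63) + 2852) - 1740 = (-49 + 2852) - 1740 = 2803 - 1740 = 1063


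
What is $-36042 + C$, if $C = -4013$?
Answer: $-40055$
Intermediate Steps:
$-36042 + C = -36042 - 4013 = -40055$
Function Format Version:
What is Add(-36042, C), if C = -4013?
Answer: -40055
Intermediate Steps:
Add(-36042, C) = Add(-36042, -4013) = -40055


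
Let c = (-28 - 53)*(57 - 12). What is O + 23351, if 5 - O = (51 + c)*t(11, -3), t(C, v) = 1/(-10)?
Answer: 114983/5 ≈ 22997.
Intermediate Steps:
t(C, v) = -1/10
c = -3645 (c = -81*45 = -3645)
O = -1772/5 (O = 5 - (51 - 3645)*(-1)/10 = 5 - (-3594)*(-1)/10 = 5 - 1*1797/5 = 5 - 1797/5 = -1772/5 ≈ -354.40)
O + 23351 = -1772/5 + 23351 = 114983/5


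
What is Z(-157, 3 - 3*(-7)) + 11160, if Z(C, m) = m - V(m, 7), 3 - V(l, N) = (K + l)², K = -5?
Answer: 11542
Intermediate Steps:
V(l, N) = 3 - (-5 + l)²
Z(C, m) = -3 + m + (-5 + m)² (Z(C, m) = m - (3 - (-5 + m)²) = m + (-3 + (-5 + m)²) = -3 + m + (-5 + m)²)
Z(-157, 3 - 3*(-7)) + 11160 = (-3 + (3 - 3*(-7)) + (-5 + (3 - 3*(-7)))²) + 11160 = (-3 + (3 + 21) + (-5 + (3 + 21))²) + 11160 = (-3 + 24 + (-5 + 24)²) + 11160 = (-3 + 24 + 19²) + 11160 = (-3 + 24 + 361) + 11160 = 382 + 11160 = 11542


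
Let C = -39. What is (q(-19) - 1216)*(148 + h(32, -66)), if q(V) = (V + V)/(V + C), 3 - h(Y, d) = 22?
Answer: -4546605/29 ≈ -1.5678e+5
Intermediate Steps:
h(Y, d) = -19 (h(Y, d) = 3 - 1*22 = 3 - 22 = -19)
q(V) = 2*V/(-39 + V) (q(V) = (V + V)/(V - 39) = (2*V)/(-39 + V) = 2*V/(-39 + V))
(q(-19) - 1216)*(148 + h(32, -66)) = (2*(-19)/(-39 - 19) - 1216)*(148 - 19) = (2*(-19)/(-58) - 1216)*129 = (2*(-19)*(-1/58) - 1216)*129 = (19/29 - 1216)*129 = -35245/29*129 = -4546605/29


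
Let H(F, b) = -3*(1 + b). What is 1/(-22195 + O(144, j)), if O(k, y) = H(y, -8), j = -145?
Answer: -1/22174 ≈ -4.5098e-5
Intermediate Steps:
H(F, b) = -3 - 3*b
O(k, y) = 21 (O(k, y) = -3 - 3*(-8) = -3 + 24 = 21)
1/(-22195 + O(144, j)) = 1/(-22195 + 21) = 1/(-22174) = -1/22174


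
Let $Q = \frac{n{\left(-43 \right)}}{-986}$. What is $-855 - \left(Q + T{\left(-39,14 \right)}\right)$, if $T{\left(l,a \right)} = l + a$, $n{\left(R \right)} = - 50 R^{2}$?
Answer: $- \frac{455415}{493} \approx -923.76$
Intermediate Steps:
$T{\left(l,a \right)} = a + l$
$Q = \frac{46225}{493}$ ($Q = \frac{\left(-50\right) \left(-43\right)^{2}}{-986} = \left(-50\right) 1849 \left(- \frac{1}{986}\right) = \left(-92450\right) \left(- \frac{1}{986}\right) = \frac{46225}{493} \approx 93.763$)
$-855 - \left(Q + T{\left(-39,14 \right)}\right) = -855 - \left(\frac{46225}{493} + \left(14 - 39\right)\right) = -855 - \left(\frac{46225}{493} - 25\right) = -855 - \frac{33900}{493} = - \frac{455415}{493}$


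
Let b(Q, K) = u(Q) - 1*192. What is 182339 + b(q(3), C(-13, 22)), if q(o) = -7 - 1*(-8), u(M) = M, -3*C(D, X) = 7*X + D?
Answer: 182148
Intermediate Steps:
C(D, X) = -7*X/3 - D/3 (C(D, X) = -(7*X + D)/3 = -(D + 7*X)/3 = -7*X/3 - D/3)
q(o) = 1 (q(o) = -7 + 8 = 1)
b(Q, K) = -192 + Q (b(Q, K) = Q - 1*192 = Q - 192 = -192 + Q)
182339 + b(q(3), C(-13, 22)) = 182339 + (-192 + 1) = 182339 - 191 = 182148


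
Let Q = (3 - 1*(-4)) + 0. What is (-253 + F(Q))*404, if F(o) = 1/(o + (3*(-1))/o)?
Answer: -2349462/23 ≈ -1.0215e+5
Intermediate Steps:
Q = 7 (Q = (3 + 4) + 0 = 7 + 0 = 7)
F(o) = 1/(o - 3/o)
(-253 + F(Q))*404 = (-253 + 7/(-3 + 7**2))*404 = (-253 + 7/(-3 + 49))*404 = (-253 + 7/46)*404 = -11631/46*404 = -2349462/23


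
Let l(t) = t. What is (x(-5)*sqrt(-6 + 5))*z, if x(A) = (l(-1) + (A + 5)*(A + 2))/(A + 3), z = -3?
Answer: -3*I/2 ≈ -1.5*I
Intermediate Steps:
x(A) = (-1 + (2 + A)*(5 + A))/(3 + A) (x(A) = (-1 + (A + 5)*(A + 2))/(A + 3) = (-1 + (5 + A)*(2 + A))/(3 + A) = (-1 + (2 + A)*(5 + A))/(3 + A))
(x(-5)*sqrt(-6 + 5))*z = (((9 + (-5)**2 + 7*(-5))/(3 - 5))*sqrt(-6 + 5))*(-3) = (((9 + 25 - 35)/(-2))*sqrt(-1))*(-3) = ((-1/2*(-1))*I)*(-3) = (I/2)*(-3) = -3*I/2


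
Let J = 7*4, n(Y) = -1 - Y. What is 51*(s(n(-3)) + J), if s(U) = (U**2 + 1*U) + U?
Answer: 1836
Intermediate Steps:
s(U) = U**2 + 2*U (s(U) = (U**2 + U) + U = (U + U**2) + U = U**2 + 2*U)
J = 28
51*(s(n(-3)) + J) = 51*((-1 - 1*(-3))*(2 + (-1 - 1*(-3))) + 28) = 51*((-1 + 3)*(2 + (-1 + 3)) + 28) = 51*(2*(2 + 2) + 28) = 51*(2*4 + 28) = 51*(8 + 28) = 51*36 = 1836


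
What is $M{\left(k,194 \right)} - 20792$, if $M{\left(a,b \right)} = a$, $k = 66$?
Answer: $-20726$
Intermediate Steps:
$M{\left(k,194 \right)} - 20792 = 66 - 20792 = -20726$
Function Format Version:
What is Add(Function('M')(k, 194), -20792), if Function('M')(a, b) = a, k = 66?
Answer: -20726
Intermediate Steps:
Add(Function('M')(k, 194), -20792) = Add(66, -20792) = -20726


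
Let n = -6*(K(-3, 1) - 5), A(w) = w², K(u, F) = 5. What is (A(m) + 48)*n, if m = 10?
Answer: 0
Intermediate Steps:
n = 0 (n = -6*(5 - 5) = -6*0 = 0)
(A(m) + 48)*n = (10² + 48)*0 = (100 + 48)*0 = 148*0 = 0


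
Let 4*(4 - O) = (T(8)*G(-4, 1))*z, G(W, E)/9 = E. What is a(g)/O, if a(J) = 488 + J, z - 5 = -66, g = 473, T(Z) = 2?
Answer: 1922/557 ≈ 3.4506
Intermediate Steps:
G(W, E) = 9*E
z = -61 (z = 5 - 66 = -61)
O = 557/2 (O = 4 - 2*(9*1)*(-61)/4 = 4 - 2*9*(-61)/4 = 4 - 9*(-61)/2 = 4 - ¼*(-1098) = 4 + 549/2 = 557/2 ≈ 278.50)
a(g)/O = (488 + 473)/(557/2) = 961*(2/557) = 1922/557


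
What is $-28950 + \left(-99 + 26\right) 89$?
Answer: $-35447$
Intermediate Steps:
$-28950 + \left(-99 + 26\right) 89 = -28950 - 6497 = -35447$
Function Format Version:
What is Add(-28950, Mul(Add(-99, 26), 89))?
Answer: -35447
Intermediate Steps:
Add(-28950, Mul(Add(-99, 26), 89)) = Add(-28950, Mul(-73, 89)) = Add(-28950, -6497) = -35447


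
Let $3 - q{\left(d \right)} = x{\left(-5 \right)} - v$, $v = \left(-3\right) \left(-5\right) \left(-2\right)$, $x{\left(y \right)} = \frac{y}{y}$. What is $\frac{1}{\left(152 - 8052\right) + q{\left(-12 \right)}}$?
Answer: $- \frac{1}{7928} \approx -0.00012614$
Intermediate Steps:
$x{\left(y \right)} = 1$
$v = -30$ ($v = 15 \left(-2\right) = -30$)
$q{\left(d \right)} = -28$ ($q{\left(d \right)} = 3 - \left(1 - -30\right) = 3 - \left(1 + 30\right) = 3 - 31 = -28$)
$\frac{1}{\left(152 - 8052\right) + q{\left(-12 \right)}} = \frac{1}{\left(152 - 8052\right) - 28} = \frac{1}{-7900 - 28} = \frac{1}{-7928} = - \frac{1}{7928}$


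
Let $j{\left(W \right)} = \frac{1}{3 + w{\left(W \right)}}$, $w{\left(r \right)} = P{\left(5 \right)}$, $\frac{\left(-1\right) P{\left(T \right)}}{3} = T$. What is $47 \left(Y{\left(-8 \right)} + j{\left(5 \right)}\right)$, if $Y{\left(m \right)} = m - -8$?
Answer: $- \frac{47}{12} \approx -3.9167$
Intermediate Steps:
$P{\left(T \right)} = - 3 T$
$w{\left(r \right)} = -15$ ($w{\left(r \right)} = \left(-3\right) 5 = -15$)
$j{\left(W \right)} = - \frac{1}{12}$ ($j{\left(W \right)} = \frac{1}{3 - 15} = \frac{1}{-12} = - \frac{1}{12}$)
$Y{\left(m \right)} = 8 + m$ ($Y{\left(m \right)} = m + 8 = 8 + m$)
$47 \left(Y{\left(-8 \right)} + j{\left(5 \right)}\right) = 47 \left(\left(8 - 8\right) - \frac{1}{12}\right) = 47 \left(0 - \frac{1}{12}\right) = 47 \left(- \frac{1}{12}\right) = - \frac{47}{12}$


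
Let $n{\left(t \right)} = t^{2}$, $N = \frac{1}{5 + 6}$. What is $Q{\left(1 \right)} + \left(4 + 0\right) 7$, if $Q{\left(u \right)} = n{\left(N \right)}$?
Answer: $\frac{3389}{121} \approx 28.008$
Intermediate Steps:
$N = \frac{1}{11} \approx 0.090909$
$Q{\left(u \right)} = \frac{1}{121}$ ($Q{\left(u \right)} = \left(\frac{1}{11}\right)^{2} = \frac{1}{121}$)
$Q{\left(1 \right)} + \left(4 + 0\right) 7 = \frac{1}{121} + \left(4 + 0\right) 7 = \frac{1}{121} + 4 \cdot 7 = \frac{1}{121} + 28 = \frac{3389}{121}$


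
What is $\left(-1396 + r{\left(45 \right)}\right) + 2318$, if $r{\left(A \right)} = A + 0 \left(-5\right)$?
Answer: $967$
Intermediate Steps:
$r{\left(A \right)} = A$ ($r{\left(A \right)} = A + 0 = A$)
$\left(-1396 + r{\left(45 \right)}\right) + 2318 = \left(-1396 + 45\right) + 2318 = -1351 + 2318 = 967$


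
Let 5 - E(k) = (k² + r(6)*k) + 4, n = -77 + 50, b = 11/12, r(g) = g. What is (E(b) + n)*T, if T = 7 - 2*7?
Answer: 32599/144 ≈ 226.38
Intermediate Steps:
b = 11/12 (b = 11*(1/12) = 11/12 ≈ 0.91667)
n = -27
E(k) = 1 - k² - 6*k (E(k) = 5 - ((k² + 6*k) + 4) = 5 - (4 + k² + 6*k) = 5 + (-4 - k² - 6*k) = 1 - k² - 6*k)
T = -7 (T = 7 - 14 = -7)
(E(b) + n)*T = ((1 - (11/12)² - 6*11/12) - 27)*(-7) = ((1 - 1*121/144 - 11/2) - 27)*(-7) = ((1 - 121/144 - 11/2) - 27)*(-7) = (-769/144 - 27)*(-7) = -4657/144*(-7) = 32599/144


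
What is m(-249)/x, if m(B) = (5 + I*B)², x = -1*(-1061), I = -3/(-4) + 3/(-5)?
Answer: 418609/424400 ≈ 0.98635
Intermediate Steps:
I = 3/20 (I = -3*(-¼) + 3*(-⅕) = ¾ - ⅗ = 3/20 ≈ 0.15000)
x = 1061
m(B) = (5 + 3*B/20)²
m(-249)/x = ((100 + 3*(-249))²/400)/1061 = ((100 - 747)²/400)*(1/1061) = ((1/400)*(-647)²)*(1/1061) = ((1/400)*418609)*(1/1061) = (418609/400)*(1/1061) = 418609/424400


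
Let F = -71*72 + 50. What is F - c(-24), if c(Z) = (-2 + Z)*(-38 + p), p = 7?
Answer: -5868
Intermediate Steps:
c(Z) = 62 - 31*Z (c(Z) = (-2 + Z)*(-38 + 7) = (-2 + Z)*(-31) = 62 - 31*Z)
F = -5062 (F = -5112 + 50 = -5062)
F - c(-24) = -5062 - (62 - 31*(-24)) = -5062 - (62 + 744) = -5062 - 1*806 = -5062 - 806 = -5868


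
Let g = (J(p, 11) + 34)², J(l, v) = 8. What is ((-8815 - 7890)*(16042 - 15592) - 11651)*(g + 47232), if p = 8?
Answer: -368886033396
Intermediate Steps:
g = 1764 (g = (8 + 34)² = 42² = 1764)
((-8815 - 7890)*(16042 - 15592) - 11651)*(g + 47232) = ((-8815 - 7890)*(16042 - 15592) - 11651)*(1764 + 47232) = (-16705*450 - 11651)*48996 = (-7517250 - 11651)*48996 = -7528901*48996 = -368886033396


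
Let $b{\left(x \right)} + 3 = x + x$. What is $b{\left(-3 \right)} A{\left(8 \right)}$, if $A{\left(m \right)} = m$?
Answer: $-72$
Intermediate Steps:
$b{\left(x \right)} = -3 + 2 x$ ($b{\left(x \right)} = -3 + \left(x + x\right) = -3 + 2 x$)
$b{\left(-3 \right)} A{\left(8 \right)} = \left(-3 + 2 \left(-3\right)\right) 8 = \left(-3 - 6\right) 8 = \left(-9\right) 8 = -72$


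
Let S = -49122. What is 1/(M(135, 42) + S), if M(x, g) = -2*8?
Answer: -1/49138 ≈ -2.0351e-5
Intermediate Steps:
M(x, g) = -16
1/(M(135, 42) + S) = 1/(-16 - 49122) = 1/(-49138) = -1/49138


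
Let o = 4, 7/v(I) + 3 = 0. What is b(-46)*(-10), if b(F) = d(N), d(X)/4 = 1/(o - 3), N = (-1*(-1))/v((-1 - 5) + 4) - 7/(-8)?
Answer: -40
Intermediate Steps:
v(I) = -7/3 (v(I) = 7/(-3 + 0) = 7/(-3) = 7*(-⅓) = -7/3)
N = 25/56 (N = (-1*(-1))/(-7/3) - 7/(-8) = 1*(-3/7) - 7*(-⅛) = -3/7 + 7/8 = 25/56 ≈ 0.44643)
d(X) = 4 (d(X) = 4/(4 - 3) = 4/1 = 4*1 = 4)
b(F) = 4
b(-46)*(-10) = 4*(-10) = -40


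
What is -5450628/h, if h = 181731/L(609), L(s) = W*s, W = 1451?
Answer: -1605498829284/60577 ≈ -2.6503e+7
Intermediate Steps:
L(s) = 1451*s
h = 60577/294553 (h = 181731/((1451*609)) = 181731/883659 = 181731*(1/883659) = 60577/294553 ≈ 0.20566)
-5450628/h = -5450628/60577/294553 = -5450628*294553/60577 = -1605498829284/60577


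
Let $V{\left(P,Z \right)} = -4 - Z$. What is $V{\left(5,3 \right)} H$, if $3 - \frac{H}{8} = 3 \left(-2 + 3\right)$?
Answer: $0$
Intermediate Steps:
$H = 0$ ($H = 24 - 8 \cdot 3 \left(-2 + 3\right) = 24 - 8 \cdot 3 \cdot 1 = 24 - 24 = 0$)
$V{\left(5,3 \right)} H = \left(-4 - 3\right) 0 = \left(-7\right) 0 = 0$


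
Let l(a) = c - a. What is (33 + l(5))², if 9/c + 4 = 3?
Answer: 361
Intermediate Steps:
c = -9 (c = 9/(-4 + 3) = 9/(-1) = 9*(-1) = -9)
l(a) = -9 - a
(33 + l(5))² = (33 + (-9 - 1*5))² = (33 + (-9 - 5))² = (33 - 14)² = 19² = 361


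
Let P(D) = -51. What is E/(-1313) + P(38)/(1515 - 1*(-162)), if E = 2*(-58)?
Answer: 3271/56459 ≈ 0.057936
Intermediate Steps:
E = -116
E/(-1313) + P(38)/(1515 - 1*(-162)) = -116/(-1313) - 51/(1515 - 1*(-162)) = -116*(-1/1313) - 51/(1515 + 162) = 116/1313 - 51/1677 = 116/1313 - 51*1/1677 = 116/1313 - 17/559 = 3271/56459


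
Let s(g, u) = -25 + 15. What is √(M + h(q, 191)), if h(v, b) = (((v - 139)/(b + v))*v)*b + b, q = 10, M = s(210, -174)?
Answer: I*√4690201/67 ≈ 32.324*I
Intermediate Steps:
s(g, u) = -10
M = -10
h(v, b) = b + b*v*(-139 + v)/(b + v) (h(v, b) = (((-139 + v)/(b + v))*v)*b + b = (v*(-139 + v)/(b + v))*b + b = b*v*(-139 + v)/(b + v) + b = b + b*v*(-139 + v)/(b + v))
√(M + h(q, 191)) = √(-10 + 191*(191 + 10² - 138*10)/(191 + 10)) = √(-10 + 191*(191 + 100 - 1380)/201) = √(-10 + 191*(1/201)*(-1089)) = √(-10 - 69333/67) = √(-70003/67) = I*√4690201/67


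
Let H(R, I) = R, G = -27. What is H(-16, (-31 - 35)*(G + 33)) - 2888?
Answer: -2904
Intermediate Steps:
H(-16, (-31 - 35)*(G + 33)) - 2888 = -16 - 2888 = -2904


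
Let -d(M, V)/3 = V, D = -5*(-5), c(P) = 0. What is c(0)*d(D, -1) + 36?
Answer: 36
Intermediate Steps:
D = 25
d(M, V) = -3*V
c(0)*d(D, -1) + 36 = 0*(-3*(-1)) + 36 = 0*3 + 36 = 0 + 36 = 36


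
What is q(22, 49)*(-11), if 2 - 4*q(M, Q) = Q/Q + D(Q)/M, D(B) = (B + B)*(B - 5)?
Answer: 2145/4 ≈ 536.25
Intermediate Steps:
D(B) = 2*B*(-5 + B) (D(B) = (2*B)*(-5 + B) = 2*B*(-5 + B))
q(M, Q) = 1/4 - Q*(-5 + Q)/(2*M) (q(M, Q) = 1/2 - (Q/Q + (2*Q*(-5 + Q))/M)/4 = 1/2 - (1 + 2*Q*(-5 + Q)/M)/4 = 1/2 + (-1/4 - Q*(-5 + Q)/(2*M)) = 1/4 - Q*(-5 + Q)/(2*M))
q(22, 49)*(-11) = ((1/4)*(22 - 2*49*(-5 + 49))/22)*(-11) = ((1/4)*(1/22)*(22 - 2*49*44))*(-11) = ((1/4)*(1/22)*(22 - 4312))*(-11) = ((1/4)*(1/22)*(-4290))*(-11) = -195/4*(-11) = 2145/4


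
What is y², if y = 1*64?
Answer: 4096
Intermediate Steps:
y = 64
y² = 64² = 4096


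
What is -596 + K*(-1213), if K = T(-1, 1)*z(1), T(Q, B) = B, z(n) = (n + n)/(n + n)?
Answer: -1809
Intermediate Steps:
z(n) = 1 (z(n) = (2*n)/((2*n)) = (2*n)*(1/(2*n)) = 1)
K = 1 (K = 1*1 = 1)
-596 + K*(-1213) = -596 + 1*(-1213) = -596 - 1213 = -1809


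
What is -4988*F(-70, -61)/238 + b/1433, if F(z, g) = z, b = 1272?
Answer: 35760644/24361 ≈ 1467.9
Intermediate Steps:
-4988*F(-70, -61)/238 + b/1433 = -4988/(238/(-70)) + 1272/1433 = -4988/(238*(-1/70)) + 1272*(1/1433) = -4988/(-17/5) + 1272/1433 = -4988*(-5/17) + 1272/1433 = 24940/17 + 1272/1433 = 35760644/24361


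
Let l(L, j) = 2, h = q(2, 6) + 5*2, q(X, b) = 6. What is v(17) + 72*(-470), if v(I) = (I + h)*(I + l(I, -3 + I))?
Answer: -33213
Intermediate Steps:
h = 16 (h = 6 + 5*2 = 6 + 10 = 16)
v(I) = (2 + I)*(16 + I) (v(I) = (I + 16)*(I + 2) = (16 + I)*(2 + I) = (2 + I)*(16 + I))
v(17) + 72*(-470) = (32 + 17**2 + 18*17) + 72*(-470) = (32 + 289 + 306) - 33840 = 627 - 33840 = -33213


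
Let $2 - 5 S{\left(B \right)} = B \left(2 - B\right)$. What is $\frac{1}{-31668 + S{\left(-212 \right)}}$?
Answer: $- \frac{1}{22594} \approx -4.426 \cdot 10^{-5}$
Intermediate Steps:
$S{\left(B \right)} = \frac{2}{5} - \frac{B \left(2 - B\right)}{5}$
$\frac{1}{-31668 + S{\left(-212 \right)}} = \frac{1}{-31668 + \left(\frac{2}{5} - - \frac{424}{5} + \frac{\left(-212\right)^{2}}{5}\right)} = \frac{1}{-31668 + \left(\frac{2}{5} + \frac{424}{5} + \frac{1}{5} \cdot 44944\right)} = \frac{1}{-31668 + \left(\frac{2}{5} + \frac{424}{5} + \frac{44944}{5}\right)} = \frac{1}{-31668 + 9074} = \frac{1}{-22594} = - \frac{1}{22594}$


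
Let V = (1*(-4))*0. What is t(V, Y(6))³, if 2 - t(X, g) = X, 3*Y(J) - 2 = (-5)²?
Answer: 8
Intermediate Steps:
Y(J) = 9 (Y(J) = ⅔ + (⅓)*(-5)² = ⅔ + (⅓)*25 = ⅔ + 25/3 = 9)
V = 0 (V = -4*0 = 0)
t(X, g) = 2 - X
t(V, Y(6))³ = (2 - 1*0)³ = (2 + 0)³ = 2³ = 8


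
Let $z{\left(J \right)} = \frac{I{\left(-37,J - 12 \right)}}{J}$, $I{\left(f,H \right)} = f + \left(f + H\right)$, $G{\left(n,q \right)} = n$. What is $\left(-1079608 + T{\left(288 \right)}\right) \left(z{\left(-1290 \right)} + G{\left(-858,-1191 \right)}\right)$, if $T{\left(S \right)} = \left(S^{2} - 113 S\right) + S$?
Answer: $\frac{2645147536}{3} \approx 8.8172 \cdot 10^{8}$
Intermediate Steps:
$T{\left(S \right)} = S^{2} - 112 S$
$I{\left(f,H \right)} = H + 2 f$ ($I{\left(f,H \right)} = f + \left(H + f\right) = H + 2 f$)
$z{\left(J \right)} = \frac{-86 + J}{J}$ ($z{\left(J \right)} = \frac{\left(J - 12\right) + 2 \left(-37\right)}{J} = \frac{\left(J - 12\right) - 74}{J} = \frac{\left(-12 + J\right) - 74}{J} = \frac{-86 + J}{J}$)
$\left(-1079608 + T{\left(288 \right)}\right) \left(z{\left(-1290 \right)} + G{\left(-858,-1191 \right)}\right) = \left(-1079608 + 288 \left(-112 + 288\right)\right) \left(\frac{-86 - 1290}{-1290} - 858\right) = \left(-1079608 + 288 \cdot 176\right) \left(\left(- \frac{1}{1290}\right) \left(-1376\right) - 858\right) = \left(-1079608 + 50688\right) \left(\frac{16}{15} - 858\right) = \left(-1028920\right) \left(- \frac{12854}{15}\right) = \frac{2645147536}{3}$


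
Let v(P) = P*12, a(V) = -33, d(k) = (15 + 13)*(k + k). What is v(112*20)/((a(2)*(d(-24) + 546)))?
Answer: 640/627 ≈ 1.0207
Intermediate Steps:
d(k) = 56*k (d(k) = 28*(2*k) = 56*k)
v(P) = 12*P
v(112*20)/((a(2)*(d(-24) + 546))) = (12*(112*20))/((-33*(56*(-24) + 546))) = (12*2240)/((-33*(-1344 + 546))) = 26880/((-33*(-798))) = 26880/26334 = 26880*(1/26334) = 640/627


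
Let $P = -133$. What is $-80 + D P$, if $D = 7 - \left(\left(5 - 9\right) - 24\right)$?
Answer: $-4735$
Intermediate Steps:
$D = 35$ ($D = 7 - \left(-4 - 24\right) = 7 - -28 = 7 + 28 = 35$)
$-80 + D P = -80 + 35 \left(-133\right) = -80 - 4655 = -4735$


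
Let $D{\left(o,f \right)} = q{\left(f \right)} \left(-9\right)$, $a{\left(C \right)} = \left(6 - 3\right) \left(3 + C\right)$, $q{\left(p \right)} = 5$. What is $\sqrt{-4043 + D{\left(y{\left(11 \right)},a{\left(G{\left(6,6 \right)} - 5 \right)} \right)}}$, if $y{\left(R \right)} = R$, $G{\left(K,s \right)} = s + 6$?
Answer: $2 i \sqrt{1022} \approx 63.938 i$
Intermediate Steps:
$G{\left(K,s \right)} = 6 + s$
$a{\left(C \right)} = 9 + 3 C$ ($a{\left(C \right)} = 3 \left(3 + C\right) = 9 + 3 C$)
$D{\left(o,f \right)} = -45$ ($D{\left(o,f \right)} = 5 \left(-9\right) = -45$)
$\sqrt{-4043 + D{\left(y{\left(11 \right)},a{\left(G{\left(6,6 \right)} - 5 \right)} \right)}} = \sqrt{-4043 - 45} = \sqrt{-4088} = 2 i \sqrt{1022}$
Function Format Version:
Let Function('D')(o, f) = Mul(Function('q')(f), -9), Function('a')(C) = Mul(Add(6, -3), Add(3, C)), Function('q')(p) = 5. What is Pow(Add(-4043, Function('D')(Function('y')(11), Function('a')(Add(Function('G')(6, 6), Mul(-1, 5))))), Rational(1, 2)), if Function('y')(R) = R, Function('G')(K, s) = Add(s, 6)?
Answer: Mul(2, I, Pow(1022, Rational(1, 2))) ≈ Mul(63.938, I)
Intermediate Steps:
Function('G')(K, s) = Add(6, s)
Function('a')(C) = Add(9, Mul(3, C)) (Function('a')(C) = Mul(3, Add(3, C)) = Add(9, Mul(3, C)))
Function('D')(o, f) = -45 (Function('D')(o, f) = Mul(5, -9) = -45)
Pow(Add(-4043, Function('D')(Function('y')(11), Function('a')(Add(Function('G')(6, 6), Mul(-1, 5))))), Rational(1, 2)) = Pow(Add(-4043, -45), Rational(1, 2)) = Pow(-4088, Rational(1, 2)) = Mul(2, I, Pow(1022, Rational(1, 2)))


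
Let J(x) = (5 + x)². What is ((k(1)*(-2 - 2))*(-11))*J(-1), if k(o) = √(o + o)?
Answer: 704*√2 ≈ 995.61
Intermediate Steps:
k(o) = √2*√o (k(o) = √(2*o) = √2*√o)
((k(1)*(-2 - 2))*(-11))*J(-1) = (((√2*√1)*(-2 - 2))*(-11))*(5 - 1)² = (((√2*1)*(-4))*(-11))*4² = ((√2*(-4))*(-11))*16 = (-4*√2*(-11))*16 = (44*√2)*16 = 704*√2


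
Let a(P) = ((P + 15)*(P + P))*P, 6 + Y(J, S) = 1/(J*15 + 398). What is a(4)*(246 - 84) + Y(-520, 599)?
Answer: 729022979/7402 ≈ 98490.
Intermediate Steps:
Y(J, S) = -6 + 1/(398 + 15*J) (Y(J, S) = -6 + 1/(J*15 + 398) = -6 + 1/(15*J + 398) = -6 + 1/(398 + 15*J))
a(P) = 2*P**2*(15 + P) (a(P) = ((15 + P)*(2*P))*P = (2*P*(15 + P))*P = 2*P**2*(15 + P))
a(4)*(246 - 84) + Y(-520, 599) = (2*4**2*(15 + 4))*(246 - 84) + (-2387 - 90*(-520))/(398 + 15*(-520)) = (2*16*19)*162 + (-2387 + 46800)/(398 - 7800) = 608*162 + 44413/(-7402) = 98496 - 1/7402*44413 = 98496 - 44413/7402 = 729022979/7402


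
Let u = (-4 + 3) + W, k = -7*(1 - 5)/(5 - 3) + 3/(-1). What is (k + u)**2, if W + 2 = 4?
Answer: 144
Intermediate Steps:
W = 2 (W = -2 + 4 = 2)
k = 11 (k = -7/(2/(-4)) + 3*(-1) = -7/(2*(-1/4)) - 3 = -7/(-1/2) - 3 = -7*(-2) - 3 = 14 - 3 = 11)
u = 1 (u = (-4 + 3) + 2 = -1 + 2 = 1)
(k + u)**2 = (11 + 1)**2 = 12**2 = 144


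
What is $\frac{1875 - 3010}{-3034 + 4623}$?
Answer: $- \frac{5}{7} \approx -0.71429$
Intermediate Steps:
$\frac{1875 - 3010}{-3034 + 4623} = - \frac{1135}{1589} = \left(-1135\right) \frac{1}{1589} = - \frac{5}{7}$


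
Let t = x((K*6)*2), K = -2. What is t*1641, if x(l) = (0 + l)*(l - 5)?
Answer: 1142136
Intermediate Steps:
x(l) = l*(-5 + l)
t = 696 (t = (-2*6*2)*(-5 - 2*6*2) = (-12*2)*(-5 - 12*2) = -24*(-5 - 24) = -24*(-29) = 696)
t*1641 = 696*1641 = 1142136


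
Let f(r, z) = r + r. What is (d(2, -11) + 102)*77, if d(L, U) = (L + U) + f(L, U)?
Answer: 7469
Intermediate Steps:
f(r, z) = 2*r
d(L, U) = U + 3*L (d(L, U) = (L + U) + 2*L = U + 3*L)
(d(2, -11) + 102)*77 = ((-11 + 3*2) + 102)*77 = ((-11 + 6) + 102)*77 = (-5 + 102)*77 = 97*77 = 7469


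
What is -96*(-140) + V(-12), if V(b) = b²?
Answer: 13584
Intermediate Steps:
-96*(-140) + V(-12) = -96*(-140) + (-12)² = 13440 + 144 = 13584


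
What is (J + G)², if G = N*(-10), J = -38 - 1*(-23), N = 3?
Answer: 2025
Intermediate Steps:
J = -15 (J = -38 + 23 = -15)
G = -30 (G = 3*(-10) = -30)
(J + G)² = (-15 - 30)² = (-45)² = 2025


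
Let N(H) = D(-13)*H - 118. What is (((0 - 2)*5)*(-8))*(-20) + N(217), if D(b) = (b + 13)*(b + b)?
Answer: -1718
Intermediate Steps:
D(b) = 2*b*(13 + b) (D(b) = (13 + b)*(2*b) = 2*b*(13 + b))
N(H) = -118 (N(H) = (2*(-13)*(13 - 13))*H - 118 = (2*(-13)*0)*H - 118 = 0*H - 118 = 0 - 118 = -118)
(((0 - 2)*5)*(-8))*(-20) + N(217) = (((0 - 2)*5)*(-8))*(-20) - 118 = (-2*5*(-8))*(-20) - 118 = -10*(-8)*(-20) - 118 = 80*(-20) - 118 = -1600 - 118 = -1718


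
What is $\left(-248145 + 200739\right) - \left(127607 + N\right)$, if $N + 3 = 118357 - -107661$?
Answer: $-401028$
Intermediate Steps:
$N = 226015$ ($N = -3 + \left(118357 - -107661\right) = -3 + \left(118357 + 107661\right) = -3 + 226018 = 226015$)
$\left(-248145 + 200739\right) - \left(127607 + N\right) = \left(-248145 + 200739\right) - 353622 = -47406 - 353622 = -401028$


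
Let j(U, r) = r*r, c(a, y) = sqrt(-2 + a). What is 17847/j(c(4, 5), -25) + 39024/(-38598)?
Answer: 110744751/4020625 ≈ 27.544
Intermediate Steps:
j(U, r) = r**2
17847/j(c(4, 5), -25) + 39024/(-38598) = 17847/((-25)**2) + 39024/(-38598) = 17847/625 + 39024*(-1/38598) = 17847*(1/625) - 6504/6433 = 17847/625 - 6504/6433 = 110744751/4020625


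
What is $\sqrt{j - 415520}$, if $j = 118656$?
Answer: $4 i \sqrt{18554} \approx 544.85 i$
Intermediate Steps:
$\sqrt{j - 415520} = \sqrt{118656 - 415520} = \sqrt{-296864} = 4 i \sqrt{18554}$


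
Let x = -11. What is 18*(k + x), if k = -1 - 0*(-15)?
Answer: -216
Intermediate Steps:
k = -1 (k = -1 - 1*0 = -1 + 0 = -1)
18*(k + x) = 18*(-1 - 11) = 18*(-12) = -216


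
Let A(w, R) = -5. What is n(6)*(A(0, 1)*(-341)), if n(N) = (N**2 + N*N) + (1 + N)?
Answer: 134695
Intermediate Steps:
n(N) = 1 + N + 2*N**2 (n(N) = (N**2 + N**2) + (1 + N) = 2*N**2 + (1 + N) = 1 + N + 2*N**2)
n(6)*(A(0, 1)*(-341)) = (1 + 6 + 2*6**2)*(-5*(-341)) = (1 + 6 + 2*36)*1705 = (1 + 6 + 72)*1705 = 79*1705 = 134695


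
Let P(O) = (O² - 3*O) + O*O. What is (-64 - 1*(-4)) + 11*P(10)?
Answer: 1810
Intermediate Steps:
P(O) = -3*O + 2*O² (P(O) = (O² - 3*O) + O² = -3*O + 2*O²)
(-64 - 1*(-4)) + 11*P(10) = (-64 - 1*(-4)) + 11*(10*(-3 + 2*10)) = (-64 + 4) + 11*(10*(-3 + 20)) = -60 + 11*(10*17) = -60 + 11*170 = -60 + 1870 = 1810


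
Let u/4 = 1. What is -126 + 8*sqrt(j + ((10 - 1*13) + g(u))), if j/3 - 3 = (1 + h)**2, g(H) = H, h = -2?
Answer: -126 + 8*sqrt(13) ≈ -97.156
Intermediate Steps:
u = 4 (u = 4*1 = 4)
j = 12 (j = 9 + 3*(1 - 2)**2 = 9 + 3*(-1)**2 = 9 + 3*1 = 9 + 3 = 12)
-126 + 8*sqrt(j + ((10 - 1*13) + g(u))) = -126 + 8*sqrt(12 + ((10 - 1*13) + 4)) = -126 + 8*sqrt(12 + ((10 - 13) + 4)) = -126 + 8*sqrt(12 + (-3 + 4)) = -126 + 8*sqrt(12 + 1) = -126 + 8*sqrt(13)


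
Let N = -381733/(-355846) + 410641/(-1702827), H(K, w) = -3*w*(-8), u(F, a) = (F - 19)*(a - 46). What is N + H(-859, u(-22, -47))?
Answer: 7921666770452087/86563453806 ≈ 91513.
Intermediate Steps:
u(F, a) = (-46 + a)*(-19 + F) (u(F, a) = (-19 + F)*(-46 + a) = (-46 + a)*(-19 + F))
H(K, w) = 24*w
N = 71985757415/86563453806 (N = -381733*(-1/355846) + 410641*(-1/1702827) = 381733/355846 - 58663/243261 = 71985757415/86563453806 ≈ 0.83160)
N + H(-859, u(-22, -47)) = 71985757415/86563453806 + 24*(874 - 46*(-22) - 19*(-47) - 22*(-47)) = 71985757415/86563453806 + 24*(874 + 1012 + 893 + 1034) = 71985757415/86563453806 + 24*3813 = 71985757415/86563453806 + 91512 = 7921666770452087/86563453806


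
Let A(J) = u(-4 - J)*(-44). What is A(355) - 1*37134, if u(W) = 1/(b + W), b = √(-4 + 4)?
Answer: -13331062/359 ≈ -37134.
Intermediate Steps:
b = 0 (b = √0 = 0)
u(W) = 1/W (u(W) = 1/(0 + W) = 1/W)
A(J) = -44/(-4 - J)
A(355) - 1*37134 = 44/(4 + 355) - 1*37134 = 44/359 - 37134 = -13331062/359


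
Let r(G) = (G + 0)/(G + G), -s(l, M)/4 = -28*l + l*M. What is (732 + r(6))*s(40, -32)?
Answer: 7032000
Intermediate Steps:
s(l, M) = 112*l - 4*M*l (s(l, M) = -4*(-28*l + l*M) = -4*(-28*l + M*l) = 112*l - 4*M*l)
r(G) = 1/2 (r(G) = G/((2*G)) = G*(1/(2*G)) = 1/2)
(732 + r(6))*s(40, -32) = (732 + 1/2)*(4*40*(28 - 1*(-32))) = 1465*(4*40*(28 + 32))/2 = 1465*(4*40*60)/2 = (1465/2)*9600 = 7032000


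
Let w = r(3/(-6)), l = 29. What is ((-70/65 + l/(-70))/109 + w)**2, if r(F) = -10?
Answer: 986559468049/9838656100 ≈ 100.27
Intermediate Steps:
w = -10
((-70/65 + l/(-70))/109 + w)**2 = ((-70/65 + 29/(-70))/109 - 10)**2 = ((-70*1/65 + 29*(-1/70))*(1/109) - 10)**2 = ((-14/13 - 29/70)*(1/109) - 10)**2 = (-1357/910*1/109 - 10)**2 = (-1357/99190 - 10)**2 = (-993257/99190)**2 = 986559468049/9838656100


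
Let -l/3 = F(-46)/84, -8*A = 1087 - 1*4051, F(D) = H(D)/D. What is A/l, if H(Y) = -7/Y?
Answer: 3135912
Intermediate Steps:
F(D) = -7/D² (F(D) = (-7/D)/D = -7/D²)
A = 741/2 (A = -(1087 - 1*4051)/8 = -(1087 - 4051)/8 = -⅛*(-2964) = 741/2 ≈ 370.50)
l = 1/8464 (l = -3*(-7/(-46)²)/84 = -3*(-7*1/2116)/84 = -(-21)/(2116*84) = -3*(-1/25392) = 1/8464 ≈ 0.00011815)
A/l = 741/(2*(1/8464)) = (741/2)*8464 = 3135912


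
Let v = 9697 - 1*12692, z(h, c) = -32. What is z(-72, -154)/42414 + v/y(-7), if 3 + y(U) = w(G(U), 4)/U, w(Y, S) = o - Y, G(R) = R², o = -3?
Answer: -444605251/657417 ≈ -676.29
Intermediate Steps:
v = -2995 (v = 9697 - 12692 = -2995)
w(Y, S) = -3 - Y
y(U) = -3 + (-3 - U²)/U
z(-72, -154)/42414 + v/y(-7) = -32/42414 - 2995/(-3 - 1*(-7) - 3/(-7)) = -32*1/42414 - 2995/(-3 + 7 - 3*(-⅐)) = -16/21207 - 2995/(-3 + 7 + 3/7) = -16/21207 - 2995/31/7 = -16/21207 - 2995*7/31 = -16/21207 - 20965/31 = -444605251/657417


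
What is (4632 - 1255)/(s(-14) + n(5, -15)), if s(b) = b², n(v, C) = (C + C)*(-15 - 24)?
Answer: 3377/1366 ≈ 2.4722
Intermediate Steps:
n(v, C) = -78*C (n(v, C) = (2*C)*(-39) = -78*C)
(4632 - 1255)/(s(-14) + n(5, -15)) = (4632 - 1255)/((-14)² - 78*(-15)) = 3377/(196 + 1170) = 3377/1366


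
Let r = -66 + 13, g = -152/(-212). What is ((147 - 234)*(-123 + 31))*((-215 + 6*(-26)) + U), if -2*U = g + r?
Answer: -146293110/53 ≈ -2.7602e+6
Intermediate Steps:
g = 38/53 (g = -152*(-1/212) = 38/53 ≈ 0.71698)
r = -53
U = 2771/106 (U = -(38/53 - 53)/2 = -½*(-2771/53) = 2771/106 ≈ 26.142)
((147 - 234)*(-123 + 31))*((-215 + 6*(-26)) + U) = ((147 - 234)*(-123 + 31))*((-215 + 6*(-26)) + 2771/106) = (-87*(-92))*((-215 - 156) + 2771/106) = 8004*(-371 + 2771/106) = 8004*(-36555/106) = -146293110/53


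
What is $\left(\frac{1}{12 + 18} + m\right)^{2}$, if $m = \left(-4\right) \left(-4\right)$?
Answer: $\frac{231361}{900} \approx 257.07$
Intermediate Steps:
$m = 16$
$\left(\frac{1}{12 + 18} + m\right)^{2} = \left(\frac{1}{12 + 18} + 16\right)^{2} = \left(\frac{1}{30} + 16\right)^{2} = \left(\frac{481}{30}\right)^{2} = \frac{231361}{900}$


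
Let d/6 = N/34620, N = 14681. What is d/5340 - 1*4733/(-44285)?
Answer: 29296479497/272900112600 ≈ 0.10735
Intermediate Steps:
d = 14681/5770 (d = 6*(14681/34620) = 14681/5770 ≈ 2.5444)
d/5340 - 1*4733/(-44285) = (14681/5770)/5340 - 1*4733/(-44285) = (14681/5770)*(1/5340) - 4733*(-1/44285) = 14681/30811800 + 4733/44285 = 29296479497/272900112600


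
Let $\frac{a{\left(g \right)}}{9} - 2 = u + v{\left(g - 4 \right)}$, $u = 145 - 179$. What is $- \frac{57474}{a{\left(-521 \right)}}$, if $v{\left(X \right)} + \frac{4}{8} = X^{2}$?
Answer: $- \frac{12772}{551185} \approx -0.023172$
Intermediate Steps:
$u = -34$ ($u = 145 - 179 = -34$)
$v{\left(X \right)} = - \frac{1}{2} + X^{2}$
$a{\left(g \right)} = - \frac{585}{2} + 9 \left(-4 + g\right)^{2}$ ($a{\left(g \right)} = 18 + 9 \left(-34 + \left(- \frac{1}{2} + \left(g - 4\right)^{2}\right)\right) = 18 + 9 \left(-34 + \left(- \frac{1}{2} + \left(-4 + g\right)^{2}\right)\right) = 18 + 9 \left(- \frac{69}{2} + \left(-4 + g\right)^{2}\right) = 18 + \left(- \frac{621}{2} + 9 \left(-4 + g\right)^{2}\right) = - \frac{585}{2} + 9 \left(-4 + g\right)^{2}$)
$- \frac{57474}{a{\left(-521 \right)}} = - \frac{57474}{- \frac{585}{2} + 9 \left(-4 - 521\right)^{2}} = - \frac{57474}{- \frac{585}{2} + 9 \left(-525\right)^{2}} = - \frac{57474}{- \frac{585}{2} + 9 \cdot 275625} = - \frac{57474}{- \frac{585}{2} + 2480625} = - \frac{57474}{\frac{4960665}{2}} = \left(-57474\right) \frac{2}{4960665} = - \frac{12772}{551185}$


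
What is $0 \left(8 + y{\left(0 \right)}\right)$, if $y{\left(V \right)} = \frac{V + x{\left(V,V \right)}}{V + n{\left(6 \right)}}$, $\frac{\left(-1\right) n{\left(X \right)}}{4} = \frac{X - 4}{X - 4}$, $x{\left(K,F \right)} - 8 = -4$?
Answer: $0$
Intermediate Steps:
$x{\left(K,F \right)} = 4$ ($x{\left(K,F \right)} = 8 - 4 = 4$)
$n{\left(X \right)} = -4$ ($n{\left(X \right)} = - 4 \frac{X - 4}{X - 4} = - 4 \frac{-4 + X}{-4 + X} = \left(-4\right) 1 = -4$)
$y{\left(V \right)} = \frac{4 + V}{-4 + V}$ ($y{\left(V \right)} = \frac{V + 4}{V - 4} = \frac{4 + V}{-4 + V}$)
$0 \left(8 + y{\left(0 \right)}\right) = 0 \left(8 + \frac{4 + 0}{-4 + 0}\right) = 0 \left(8 + \frac{1}{-4} \cdot 4\right) = 0 \left(8 - 1\right) = 0 \cdot 7 = 0$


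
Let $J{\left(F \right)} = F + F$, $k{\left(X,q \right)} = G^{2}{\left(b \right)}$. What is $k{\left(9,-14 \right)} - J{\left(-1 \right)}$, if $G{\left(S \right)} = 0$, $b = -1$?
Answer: $2$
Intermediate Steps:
$k{\left(X,q \right)} = 0$ ($k{\left(X,q \right)} = 0^{2} = 0$)
$J{\left(F \right)} = 2 F$
$k{\left(9,-14 \right)} - J{\left(-1 \right)} = 0 - 2 \left(-1\right) = 0 - -2 = 0 + 2 = 2$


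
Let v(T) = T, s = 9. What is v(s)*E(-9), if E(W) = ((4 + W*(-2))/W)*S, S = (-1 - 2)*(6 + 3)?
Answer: 594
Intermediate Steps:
S = -27 (S = -3*9 = -27)
E(W) = -27*(4 - 2*W)/W (E(W) = ((4 + W*(-2))/W)*(-27) = ((4 - 2*W)/W)*(-27) = -27*(4 - 2*W)/W)
v(s)*E(-9) = 9*(54 - 108/(-9)) = 9*(54 - 108*(-1/9)) = 9*(54 + 12) = 9*66 = 594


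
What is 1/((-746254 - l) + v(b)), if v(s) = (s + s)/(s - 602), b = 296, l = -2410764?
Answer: 153/254669734 ≈ 6.0078e-7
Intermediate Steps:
v(s) = 2*s/(-602 + s) (v(s) = (2*s)/(-602 + s) = 2*s/(-602 + s))
1/((-746254 - l) + v(b)) = 1/((-746254 - 1*(-2410764)) + 2*296/(-602 + 296)) = 1/((-746254 + 2410764) + 2*296/(-306)) = 1/(1664510 + 2*296*(-1/306)) = 1/(1664510 - 296/153) = 1/(254669734/153) = 153/254669734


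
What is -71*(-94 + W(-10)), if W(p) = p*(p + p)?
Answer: -7526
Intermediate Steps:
W(p) = 2*p² (W(p) = p*(2*p) = 2*p²)
-71*(-94 + W(-10)) = -71*(-94 + 2*(-10)²) = -71*(-94 + 2*100) = -71*(-94 + 200) = -71*106 = -7526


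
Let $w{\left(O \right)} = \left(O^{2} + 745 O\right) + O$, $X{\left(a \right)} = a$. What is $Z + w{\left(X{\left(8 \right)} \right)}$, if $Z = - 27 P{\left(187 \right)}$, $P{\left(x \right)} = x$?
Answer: $983$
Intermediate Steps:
$w{\left(O \right)} = O^{2} + 746 O$
$Z = -5049$ ($Z = \left(-27\right) 187 = -5049$)
$Z + w{\left(X{\left(8 \right)} \right)} = -5049 + 8 \left(746 + 8\right) = -5049 + 8 \cdot 754 = -5049 + 6032 = 983$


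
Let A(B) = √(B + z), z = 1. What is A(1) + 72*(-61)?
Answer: -4392 + √2 ≈ -4390.6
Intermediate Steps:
A(B) = √(1 + B) (A(B) = √(B + 1) = √(1 + B))
A(1) + 72*(-61) = √(1 + 1) + 72*(-61) = √2 - 4392 = -4392 + √2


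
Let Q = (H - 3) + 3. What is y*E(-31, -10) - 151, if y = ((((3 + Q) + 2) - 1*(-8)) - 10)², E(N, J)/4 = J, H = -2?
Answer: -191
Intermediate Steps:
E(N, J) = 4*J
Q = -2 (Q = (-2 - 3) + 3 = -5 + 3 = -2)
y = 1 (y = ((((3 - 2) + 2) - 1*(-8)) - 10)² = (((1 + 2) + 8) - 10)² = ((3 + 8) - 10)² = (11 - 10)² = 1² = 1)
y*E(-31, -10) - 151 = 1*(4*(-10)) - 151 = 1*(-40) - 151 = -40 - 151 = -191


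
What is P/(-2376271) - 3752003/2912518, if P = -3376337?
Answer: 917866365753/6920932060378 ≈ 0.13262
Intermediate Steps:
P/(-2376271) - 3752003/2912518 = -3376337/(-2376271) - 3752003/2912518 = -3376337*(-1/2376271) - 3752003*1/2912518 = 3376337/2376271 - 3752003/2912518 = 917866365753/6920932060378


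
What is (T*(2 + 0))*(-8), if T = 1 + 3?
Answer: -64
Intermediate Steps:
T = 4
(T*(2 + 0))*(-8) = (4*(2 + 0))*(-8) = (4*2)*(-8) = 8*(-8) = -64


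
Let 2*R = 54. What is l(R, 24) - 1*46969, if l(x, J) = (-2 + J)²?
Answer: -46485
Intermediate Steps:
R = 27 (R = (½)*54 = 27)
l(R, 24) - 1*46969 = (-2 + 24)² - 1*46969 = 22² - 46969 = 484 - 46969 = -46485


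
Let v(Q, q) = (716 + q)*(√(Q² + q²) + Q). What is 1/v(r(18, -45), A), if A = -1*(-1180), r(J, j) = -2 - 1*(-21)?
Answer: -19/2639990400 + √1392761/2639990400 ≈ 4.3983e-7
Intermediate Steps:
r(J, j) = 19 (r(J, j) = -2 + 21 = 19)
A = 1180
v(Q, q) = (716 + q)*(Q + √(Q² + q²))
1/v(r(18, -45), A) = 1/(716*19 + 716*√(19² + 1180²) + 19*1180 + 1180*√(19² + 1180²)) = 1/(13604 + 716*√(361 + 1392400) + 22420 + 1180*√(361 + 1392400)) = 1/(13604 + 716*√1392761 + 22420 + 1180*√1392761) = 1/(36024 + 1896*√1392761)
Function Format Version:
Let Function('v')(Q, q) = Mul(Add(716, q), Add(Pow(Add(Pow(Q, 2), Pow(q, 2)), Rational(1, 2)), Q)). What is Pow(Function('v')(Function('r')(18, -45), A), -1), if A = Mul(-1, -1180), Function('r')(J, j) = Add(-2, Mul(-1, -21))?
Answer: Add(Rational(-19, 2639990400), Mul(Rational(1, 2639990400), Pow(1392761, Rational(1, 2)))) ≈ 4.3983e-7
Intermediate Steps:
Function('r')(J, j) = 19 (Function('r')(J, j) = Add(-2, 21) = 19)
A = 1180
Function('v')(Q, q) = Mul(Add(716, q), Add(Q, Pow(Add(Pow(Q, 2), Pow(q, 2)), Rational(1, 2))))
Pow(Function('v')(Function('r')(18, -45), A), -1) = Pow(Add(Mul(716, 19), Mul(716, Pow(Add(Pow(19, 2), Pow(1180, 2)), Rational(1, 2))), Mul(19, 1180), Mul(1180, Pow(Add(Pow(19, 2), Pow(1180, 2)), Rational(1, 2)))), -1) = Pow(Add(13604, Mul(716, Pow(Add(361, 1392400), Rational(1, 2))), 22420, Mul(1180, Pow(Add(361, 1392400), Rational(1, 2)))), -1) = Pow(Add(13604, Mul(716, Pow(1392761, Rational(1, 2))), 22420, Mul(1180, Pow(1392761, Rational(1, 2)))), -1) = Pow(Add(36024, Mul(1896, Pow(1392761, Rational(1, 2)))), -1)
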